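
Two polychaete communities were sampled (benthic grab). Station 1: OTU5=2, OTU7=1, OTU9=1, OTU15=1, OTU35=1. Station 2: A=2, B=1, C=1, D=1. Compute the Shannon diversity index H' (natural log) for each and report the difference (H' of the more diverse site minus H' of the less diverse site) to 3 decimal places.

Station 1: N=6, proportions 0.33333, 0.16667, 0.16667, 0.16667, 0.16667, giving H' = 1.56071 (working shown to 5 dp, full precision carried).
Station 2: N=5, proportions 0.4, 0.2, 0.2, 0.2, giving H' = 1.33218.
Difference = |1.56071 − 1.33218| = 0.22853, i.e. 0.229 to 3 decimal places.

0.229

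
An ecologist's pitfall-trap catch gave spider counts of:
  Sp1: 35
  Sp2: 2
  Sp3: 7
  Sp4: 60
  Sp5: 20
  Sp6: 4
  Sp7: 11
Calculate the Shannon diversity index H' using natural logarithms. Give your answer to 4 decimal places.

1.5032

Total N = 35+2+7+60+20+4+11 = 139, so the proportions are 0.251799, 0.014388, 0.05036, 0.431655, 0.143885, 0.028777, 0.079137 (working shown to 6 dp, full precision carried).
Each pᵢ ln pᵢ term: 0.251799×(-1.379126)=-0.347262, 0.014388×(-4.241327)=-0.061026, 0.05036×(-2.988564)=-0.150503, 0.431655×(-0.840129)=-0.362646, 0.143885×(-1.938742)=-0.278956, 0.028777×(-3.548180)=-0.102106, 0.079137×(-2.536579)=-0.200736.
Sum = -1.503235, so H' = 1.5032.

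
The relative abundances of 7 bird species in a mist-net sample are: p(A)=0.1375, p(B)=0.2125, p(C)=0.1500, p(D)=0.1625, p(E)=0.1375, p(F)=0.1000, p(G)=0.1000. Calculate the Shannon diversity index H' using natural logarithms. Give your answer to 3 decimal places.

1.915

Each pᵢ ln pᵢ term (working shown to 5 dp, full precision carried): 0.1375×(-1.98413)=-0.27282, 0.2125×(-1.54881)=-0.32912, 0.15×(-1.89712)=-0.28457, 0.1625×(-1.81708)=-0.29528, 0.1375×(-1.98413)=-0.27282, 0.1×(-2.30259)=-0.23026, 0.1×(-2.30259)=-0.23026.
Sum = -1.91512, so H' = 1.915.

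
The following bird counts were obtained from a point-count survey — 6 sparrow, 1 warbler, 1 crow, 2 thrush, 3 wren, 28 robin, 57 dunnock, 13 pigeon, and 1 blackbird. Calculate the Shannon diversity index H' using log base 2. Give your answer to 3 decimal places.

Total N = 6+1+1+2+3+28+57+13+1 = 112, so the proportions are 0.05357, 0.00893, 0.00893, 0.01786, 0.02679, 0.25, 0.50893, 0.11607, 0.00893 (working shown to 5 dp, full precision carried).
Each pᵢ log₂ pᵢ term: 0.05357×(-4.22239)=-0.22620, 0.00893×(-6.80735)=-0.06078, 0.00893×(-6.80735)=-0.06078, 0.01786×(-5.80735)=-0.10370, 0.02679×(-5.22239)=-0.13989, 0.25×(-2.00000)=-0.50000, 0.50893×(-0.97446)=-0.49593, 0.11607×(-3.10692)=-0.36062, 0.00893×(-6.80735)=-0.06078.
Sum = -2.00868, so H' = 2.009.

2.009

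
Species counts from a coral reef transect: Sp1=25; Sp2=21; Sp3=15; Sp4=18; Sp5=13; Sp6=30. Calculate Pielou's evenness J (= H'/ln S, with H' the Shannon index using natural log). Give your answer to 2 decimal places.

Total N = 25+21+15+18+13+30 = 122, so the proportions are 0.2049, 0.1721, 0.123, 0.1475, 0.1066, 0.2459 (working shown to 4 dp, full precision carried).
H' = −Σ pᵢ ln pᵢ = −((-0.3248) + (-0.3029) + (-0.2577) + (-0.2823) + (-0.2386) + (-0.3450)) = 1.7513.
With S = 6 species, ln S = 1.7918, so J = 1.7513/1.7918 = 0.9774, i.e. 0.98 to 2 decimal places.

0.98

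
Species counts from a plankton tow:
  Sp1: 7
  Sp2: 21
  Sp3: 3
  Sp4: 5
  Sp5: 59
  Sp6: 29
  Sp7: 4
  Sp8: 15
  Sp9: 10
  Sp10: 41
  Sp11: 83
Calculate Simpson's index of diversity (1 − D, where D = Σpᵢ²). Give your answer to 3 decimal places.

0.821

Total N = 7+21+3+5+59+29+4+15+10+41+83 = 277, so the proportions are 0.02527, 0.07581, 0.01083, 0.01805, 0.213, 0.10469, 0.01444, 0.05415, 0.0361, 0.14801, 0.29964 (working shown to 5 dp, full precision carried).
D = 0.02527² + 0.07581² + 0.01083² + 0.01805² + 0.213² + 0.10469² + 0.01444² + 0.05415² + 0.0361² + 0.14801² + 0.29964² = 0.00064 + 0.00575 + 0.00012 + 0.00033 + 0.04537 + 0.01096 + 0.00021 + 0.00293 + 0.00130 + 0.02191 + 0.08978 = 0.17929.
So 1 − D = 0.82071, i.e. 0.821 to 3 decimal places.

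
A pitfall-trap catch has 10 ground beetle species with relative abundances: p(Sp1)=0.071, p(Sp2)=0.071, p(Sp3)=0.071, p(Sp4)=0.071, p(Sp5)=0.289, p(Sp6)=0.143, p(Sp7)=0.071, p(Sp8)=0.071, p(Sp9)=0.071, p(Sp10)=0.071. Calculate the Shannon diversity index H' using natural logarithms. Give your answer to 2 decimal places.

2.14

Each pᵢ ln pᵢ term (working shown to 4 dp, full precision carried): 0.071×(-2.6451)=-0.1878, 0.071×(-2.6451)=-0.1878, 0.071×(-2.6451)=-0.1878, 0.071×(-2.6451)=-0.1878, 0.289×(-1.2413)=-0.3587, 0.143×(-1.9449)=-0.2781, 0.071×(-2.6451)=-0.1878, 0.071×(-2.6451)=-0.1878, 0.071×(-2.6451)=-0.1878, 0.071×(-2.6451)=-0.1878.
Sum = -2.1393, so H' = 2.14.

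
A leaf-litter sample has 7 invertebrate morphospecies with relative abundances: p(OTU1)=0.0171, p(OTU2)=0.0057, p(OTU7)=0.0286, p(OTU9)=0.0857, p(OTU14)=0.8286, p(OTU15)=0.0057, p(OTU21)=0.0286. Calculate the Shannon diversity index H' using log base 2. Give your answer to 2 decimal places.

Each pᵢ log₂ pᵢ term (working shown to 4 dp, full precision carried): 0.0171×(-5.8699)=-0.1004, 0.0057×(-7.4548)=-0.0425, 0.0286×(-5.1278)=-0.1467, 0.0857×(-3.5446)=-0.3038, 0.8286×(-0.2713)=-0.2248, 0.0057×(-7.4548)=-0.0425, 0.0286×(-5.1278)=-0.1467.
Sum = -1.0072, so H' = 1.01.

1.01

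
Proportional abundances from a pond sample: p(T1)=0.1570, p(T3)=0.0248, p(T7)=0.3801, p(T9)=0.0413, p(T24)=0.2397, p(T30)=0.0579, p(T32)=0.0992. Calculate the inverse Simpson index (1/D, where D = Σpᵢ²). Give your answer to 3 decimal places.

D = 0.157² + 0.0248² + 0.3801² + 0.0413² + 0.2397² + 0.0579² + 0.0992² = 0.0246490 + 0.0006150 + 0.1444760 + 0.0017057 + 0.0574561 + 0.0033524 + 0.0098406 = 0.2420949 (working shown to 7 dp, full precision carried).
So 1/D = 4.13061, i.e. 4.131 to 3 decimal places.

4.131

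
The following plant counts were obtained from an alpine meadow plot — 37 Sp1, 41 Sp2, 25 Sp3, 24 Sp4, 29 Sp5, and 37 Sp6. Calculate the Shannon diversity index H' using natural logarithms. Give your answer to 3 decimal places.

Total N = 37+41+25+24+29+37 = 193, so the proportions are 0.19171, 0.21244, 0.12953, 0.12435, 0.15026, 0.19171 (working shown to 5 dp, full precision carried).
Each pᵢ ln pᵢ term: 0.19171×(-1.65177)=-0.31666, 0.21244×(-1.54912)=-0.32909, 0.12953×(-2.04381)=-0.26474, 0.12435×(-2.08464)=-0.25923, 0.15026×(-1.89539)=-0.28480, 0.19171×(-1.65177)=-0.31666.
Sum = -1.77118, so H' = 1.771.

1.771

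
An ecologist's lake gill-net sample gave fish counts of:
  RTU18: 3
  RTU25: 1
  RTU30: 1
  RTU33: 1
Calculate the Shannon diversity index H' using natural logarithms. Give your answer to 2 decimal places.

1.24

Total N = 3+1+1+1 = 6, so the proportions are 0.5, 0.1667, 0.1667, 0.1667 (working shown to 4 dp, full precision carried).
Each pᵢ ln pᵢ term: 0.5×(-0.6931)=-0.3466, 0.1667×(-1.7918)=-0.2986, 0.1667×(-1.7918)=-0.2986, 0.1667×(-1.7918)=-0.2986.
Sum = -1.2425, so H' = 1.24.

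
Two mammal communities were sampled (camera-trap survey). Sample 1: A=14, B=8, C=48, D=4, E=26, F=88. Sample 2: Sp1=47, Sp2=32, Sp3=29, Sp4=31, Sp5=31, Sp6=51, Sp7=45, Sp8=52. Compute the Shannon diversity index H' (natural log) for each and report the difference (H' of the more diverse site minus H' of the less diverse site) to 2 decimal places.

0.67

Sample 1: N=188, proportions 0.0745, 0.0426, 0.2553, 0.0213, 0.1383, 0.4681, giving H' = 1.3872 (working shown to 4 dp, full precision carried).
Sample 2: N=318, proportions 0.1478, 0.1006, 0.0912, 0.0975, 0.0975, 0.1604, 0.1415, 0.1635, giving H' = 2.0523.
Difference = |1.3872 − 2.0523| = 0.6651, i.e. 0.67 to 2 decimal places.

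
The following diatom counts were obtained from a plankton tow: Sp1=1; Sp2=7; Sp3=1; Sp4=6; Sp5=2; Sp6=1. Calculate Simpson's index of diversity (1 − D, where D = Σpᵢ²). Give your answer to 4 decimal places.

0.7160

Total N = 1+7+1+6+2+1 = 18, so the proportions are 0.0555556, 0.3888889, 0.0555556, 0.3333333, 0.1111111, 0.0555556 (working shown to 7 dp, full precision carried).
D = 0.0555556² + 0.3888889² + 0.0555556² + 0.3333333² + 0.1111111² + 0.0555556² = 0.0030864 + 0.1512346 + 0.0030864 + 0.1111111 + 0.0123457 + 0.0030864 = 0.2839506.
So 1 − D = 0.7160494, i.e. 0.7160 to 4 decimal places.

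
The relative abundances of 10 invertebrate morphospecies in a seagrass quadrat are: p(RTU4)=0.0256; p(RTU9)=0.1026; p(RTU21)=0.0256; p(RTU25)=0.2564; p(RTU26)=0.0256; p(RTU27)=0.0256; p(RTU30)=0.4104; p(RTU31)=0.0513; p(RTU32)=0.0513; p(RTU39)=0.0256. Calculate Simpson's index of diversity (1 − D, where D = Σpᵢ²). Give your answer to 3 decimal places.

D = 0.0256² + 0.1026² + 0.0256² + 0.2564² + 0.0256² + 0.0256² + 0.4104² + 0.0513² + 0.0513² + 0.0256² = 0.00066 + 0.01053 + 0.00066 + 0.06574 + 0.00066 + 0.00066 + 0.16843 + 0.00263 + 0.00263 + 0.00066 = 0.25324 (working shown to 5 dp, full precision carried).
So 1 − D = 0.74676, i.e. 0.747 to 3 decimal places.

0.747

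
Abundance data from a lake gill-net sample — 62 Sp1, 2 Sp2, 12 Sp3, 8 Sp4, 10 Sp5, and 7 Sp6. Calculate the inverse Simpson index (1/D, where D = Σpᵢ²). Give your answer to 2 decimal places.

2.43

Total N = 62+2+12+8+10+7 = 101, so the proportions are 0.61386, 0.0198, 0.11881, 0.07921, 0.09901, 0.06931 (working shown to 5 dp, full precision carried).
D = 0.61386² + 0.0198² + 0.11881² + 0.07921² + 0.09901² + 0.06931² = 0.37683 + 0.00039 + 0.01412 + 0.00627 + 0.00980 + 0.00480 = 0.41221.
So 1/D = 2.4259, i.e. 2.43 to 2 decimal places.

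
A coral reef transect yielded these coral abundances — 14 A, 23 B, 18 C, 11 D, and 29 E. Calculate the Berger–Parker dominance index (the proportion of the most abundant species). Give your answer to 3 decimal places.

0.305

Total N = 14+23+18+11+29 = 95, so the proportions are 0.14737, 0.24211, 0.18947, 0.11579, 0.30526 (working shown to 5 dp, full precision carried).
The largest proportion is 0.30526, i.e. d = 0.305 to 3 decimal places.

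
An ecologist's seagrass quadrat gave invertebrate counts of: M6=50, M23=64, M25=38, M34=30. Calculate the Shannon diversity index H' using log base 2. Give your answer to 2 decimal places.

1.94

Total N = 50+64+38+30 = 182, so the proportions are 0.2747, 0.3516, 0.2088, 0.1648 (working shown to 4 dp, full precision carried).
Each pᵢ log₂ pᵢ term: 0.2747×(-1.8639)=-0.5121, 0.3516×(-1.5078)=-0.5302, 0.2088×(-2.2599)=-0.4718, 0.1648×(-2.6009)=-0.4287.
Sum = -1.9428, so H' = 1.94.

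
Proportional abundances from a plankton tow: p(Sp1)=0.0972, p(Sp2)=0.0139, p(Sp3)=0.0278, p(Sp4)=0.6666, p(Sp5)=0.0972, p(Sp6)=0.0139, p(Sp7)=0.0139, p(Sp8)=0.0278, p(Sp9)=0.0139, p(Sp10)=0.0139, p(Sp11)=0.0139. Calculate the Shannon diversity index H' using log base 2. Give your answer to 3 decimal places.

Each pᵢ log₂ pᵢ term (working shown to 5 dp, full precision carried): 0.0972×(-3.36290)=-0.32687, 0.0139×(-6.16877)=-0.08575, 0.0278×(-5.16877)=-0.14369, 0.6666×(-0.58511)=-0.39003, 0.0972×(-3.36290)=-0.32687, 0.0139×(-6.16877)=-0.08575, 0.0139×(-6.16877)=-0.08575, 0.0278×(-5.16877)=-0.14369, 0.0139×(-6.16877)=-0.08575, 0.0139×(-6.16877)=-0.08575, 0.0139×(-6.16877)=-0.08575.
Sum = -1.84564, so H' = 1.846.

1.846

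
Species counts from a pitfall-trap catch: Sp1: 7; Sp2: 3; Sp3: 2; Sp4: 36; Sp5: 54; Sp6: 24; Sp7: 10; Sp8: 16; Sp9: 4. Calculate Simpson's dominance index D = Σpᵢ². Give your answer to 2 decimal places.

0.21

Total N = 7+3+2+36+54+24+10+16+4 = 156, so the proportions are 0.0449, 0.0192, 0.0128, 0.2308, 0.3462, 0.1538, 0.0641, 0.1026, 0.0256 (working shown to 4 dp, full precision carried).
D = 0.0449² + 0.0192² + 0.0128² + 0.2308² + 0.3462² + 0.1538² + 0.0641² + 0.1026² + 0.0256² = 0.0020 + 0.0004 + 0.0002 + 0.0533 + 0.1198 + 0.0237 + 0.0041 + 0.0105 + 0.0007 = 0.2146.
To 2 decimal places, D = 0.21.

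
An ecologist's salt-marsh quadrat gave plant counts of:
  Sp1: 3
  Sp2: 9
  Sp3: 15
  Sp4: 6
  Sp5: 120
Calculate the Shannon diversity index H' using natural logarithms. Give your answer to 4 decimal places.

0.7890

Total N = 3+9+15+6+120 = 153, so the proportions are 0.019608, 0.058824, 0.098039, 0.039216, 0.784314 (working shown to 6 dp, full precision carried).
Each pᵢ ln pᵢ term: 0.019608×(-3.931826)=-0.077095, 0.058824×(-2.833213)=-0.166660, 0.098039×(-2.322388)=-0.227685, 0.039216×(-3.238678)=-0.127007, 0.784314×(-0.242946)=-0.190546.
Sum = -0.788992, so H' = 0.7890.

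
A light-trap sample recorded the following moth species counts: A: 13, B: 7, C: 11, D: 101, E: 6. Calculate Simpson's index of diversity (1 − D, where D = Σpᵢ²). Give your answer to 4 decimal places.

0.4447

Total N = 13+7+11+101+6 = 138, so the proportions are 0.094203, 0.050725, 0.07971, 0.731884, 0.043478 (working shown to 6 dp, full precision carried).
D = 0.094203² + 0.050725² + 0.07971² + 0.731884² + 0.043478² = 0.008874 + 0.002573 + 0.006354 + 0.535654 + 0.001890 = 0.555346.
So 1 − D = 0.444654, i.e. 0.4447 to 4 decimal places.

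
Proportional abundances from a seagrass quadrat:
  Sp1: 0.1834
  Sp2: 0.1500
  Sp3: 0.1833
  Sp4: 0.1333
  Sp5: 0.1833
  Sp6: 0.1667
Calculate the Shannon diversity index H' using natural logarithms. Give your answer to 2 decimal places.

1.78

Each pᵢ ln pᵢ term (working shown to 5 dp, full precision carried): 0.1834×(-1.69609)=-0.31106, 0.15×(-1.89712)=-0.28457, 0.1833×(-1.69663)=-0.31099, 0.1333×(-2.01515)=-0.26862, 0.1833×(-1.69663)=-0.31099, 0.1667×(-1.79156)=-0.29865.
Sum = -1.78489, so H' = 1.78.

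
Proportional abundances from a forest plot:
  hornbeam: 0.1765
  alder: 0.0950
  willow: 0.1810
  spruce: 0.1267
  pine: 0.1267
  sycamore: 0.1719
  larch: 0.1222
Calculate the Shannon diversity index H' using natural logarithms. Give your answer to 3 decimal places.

Each pᵢ ln pᵢ term (working shown to 5 dp, full precision carried): 0.1765×(-1.73443)=-0.30613, 0.095×(-2.35388)=-0.22362, 0.181×(-1.70926)=-0.30938, 0.1267×(-2.06593)=-0.26175, 0.1267×(-2.06593)=-0.26175, 0.1719×(-1.76084)=-0.30269, 0.1222×(-2.10210)=-0.25688.
Sum = -1.92219, so H' = 1.922.

1.922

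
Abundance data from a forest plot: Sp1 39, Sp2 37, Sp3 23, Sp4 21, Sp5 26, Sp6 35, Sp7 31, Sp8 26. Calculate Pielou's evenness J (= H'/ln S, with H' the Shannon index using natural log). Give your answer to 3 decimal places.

0.989

Total N = 39+37+23+21+26+35+31+26 = 238, so the proportions are 0.16387, 0.15546, 0.09664, 0.08824, 0.10924, 0.14706, 0.13025, 0.10924 (working shown to 5 dp, full precision carried).
H' = −Σ pᵢ ln pᵢ = −((-0.29639) + (-0.28937) + (-0.22582) + (-0.21421) + (-0.24188) + (-0.28190) + (-0.26549) + (-0.24188)) = 2.05695.
With S = 8 species, ln S = 2.07944, so J = 2.05695/2.07944 = 0.98918, i.e. 0.989 to 3 decimal places.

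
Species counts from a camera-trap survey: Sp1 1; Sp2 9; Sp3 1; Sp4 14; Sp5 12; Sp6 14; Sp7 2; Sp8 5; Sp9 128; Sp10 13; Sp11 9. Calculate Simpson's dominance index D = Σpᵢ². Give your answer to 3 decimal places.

0.399

Total N = 1+9+1+14+12+14+2+5+128+13+9 = 208, so the proportions are 0.00481, 0.04327, 0.00481, 0.06731, 0.05769, 0.06731, 0.00962, 0.02404, 0.61538, 0.0625, 0.04327 (working shown to 5 dp, full precision carried).
D = 0.00481² + 0.04327² + 0.00481² + 0.06731² + 0.05769² + 0.06731² + 0.00962² + 0.02404² + 0.61538² + 0.0625² + 0.04327² = 0.00002 + 0.00187 + 0.00002 + 0.00453 + 0.00333 + 0.00453 + 0.00009 + 0.00058 + 0.37870 + 0.00391 + 0.00187 = 0.39945.
To 3 decimal places, D = 0.399.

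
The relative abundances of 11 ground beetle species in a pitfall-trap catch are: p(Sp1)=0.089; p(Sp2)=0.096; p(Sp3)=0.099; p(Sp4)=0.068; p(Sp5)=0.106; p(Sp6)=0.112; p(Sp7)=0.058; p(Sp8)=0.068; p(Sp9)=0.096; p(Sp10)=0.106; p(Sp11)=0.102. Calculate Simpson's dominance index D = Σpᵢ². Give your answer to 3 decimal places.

0.094

D = 0.089² + 0.096² + 0.099² + 0.068² + 0.106² + 0.112² + 0.058² + 0.068² + 0.096² + 0.106² + 0.102² = 0.00792 + 0.00922 + 0.00980 + 0.00462 + 0.01124 + 0.01254 + 0.00336 + 0.00462 + 0.00922 + 0.01124 + 0.01040 = 0.09419 (working shown to 5 dp, full precision carried).
To 3 decimal places, D = 0.094.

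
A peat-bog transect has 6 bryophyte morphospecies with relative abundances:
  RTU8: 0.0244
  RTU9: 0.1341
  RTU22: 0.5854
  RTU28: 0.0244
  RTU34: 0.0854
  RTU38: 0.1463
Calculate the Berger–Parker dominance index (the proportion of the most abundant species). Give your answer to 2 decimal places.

The largest proportion is 0.5854, i.e. d = 0.59 to 2 decimal places.

0.59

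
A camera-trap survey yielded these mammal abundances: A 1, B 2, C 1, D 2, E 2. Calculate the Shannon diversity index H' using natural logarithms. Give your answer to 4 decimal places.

Total N = 1+2+1+2+2 = 8, so the proportions are 0.125, 0.25, 0.125, 0.25, 0.25 (working shown to 6 dp, full precision carried).
Each pᵢ ln pᵢ term: 0.125×(-2.079442)=-0.259930, 0.25×(-1.386294)=-0.346574, 0.125×(-2.079442)=-0.259930, 0.25×(-1.386294)=-0.346574, 0.25×(-1.386294)=-0.346574.
Sum = -1.559581, so H' = 1.5596.

1.5596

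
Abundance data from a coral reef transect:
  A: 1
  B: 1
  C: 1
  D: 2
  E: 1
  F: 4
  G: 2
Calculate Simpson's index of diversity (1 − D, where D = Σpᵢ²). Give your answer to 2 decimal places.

Total N = 1+1+1+2+1+4+2 = 12, so the proportions are 0.0833, 0.0833, 0.0833, 0.1667, 0.0833, 0.3333, 0.1667 (working shown to 4 dp, full precision carried).
D = 0.0833² + 0.0833² + 0.0833² + 0.1667² + 0.0833² + 0.3333² + 0.1667² = 0.0069 + 0.0069 + 0.0069 + 0.0278 + 0.0069 + 0.1111 + 0.0278 = 0.1944.
So 1 − D = 0.8056, i.e. 0.81 to 2 decimal places.

0.81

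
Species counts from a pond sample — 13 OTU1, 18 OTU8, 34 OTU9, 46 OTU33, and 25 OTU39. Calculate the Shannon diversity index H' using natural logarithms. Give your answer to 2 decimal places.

1.52

Total N = 13+18+34+46+25 = 136, so the proportions are 0.0956, 0.1324, 0.25, 0.3382, 0.1838 (working shown to 4 dp, full precision carried).
Each pᵢ ln pᵢ term: 0.0956×(-2.3477)=-0.2244, 0.1324×(-2.0223)=-0.2677, 0.25×(-1.3863)=-0.3466, 0.3382×(-1.0840)=-0.3667, 0.1838×(-1.6938)=-0.3114.
Sum = -1.5166, so H' = 1.52.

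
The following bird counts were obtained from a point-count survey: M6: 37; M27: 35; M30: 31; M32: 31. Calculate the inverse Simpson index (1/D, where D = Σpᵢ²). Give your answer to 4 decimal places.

Total N = 37+35+31+31 = 134, so the proportions are 0.2761194, 0.26119403, 0.23134328, 0.23134328 (working shown to 8 dp, full precision carried).
D = 0.2761194² + 0.26119403² + 0.23134328² + 0.23134328² = 0.07624192 + 0.06822232 + 0.05351971 + 0.05351971 = 0.25150368.
So 1/D = 3.976085, i.e. 3.9761 to 4 decimal places.

3.9761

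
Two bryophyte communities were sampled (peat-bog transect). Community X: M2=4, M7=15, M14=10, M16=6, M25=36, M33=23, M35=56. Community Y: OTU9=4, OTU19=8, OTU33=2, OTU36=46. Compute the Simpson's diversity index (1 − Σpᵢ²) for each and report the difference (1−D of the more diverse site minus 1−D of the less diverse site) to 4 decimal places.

Community X: N=150, proportions 0.026667, 0.1, 0.066667, 0.04, 0.24, 0.153333, 0.373333, giving 1−D = 0.762756 (working shown to 6 dp, full precision carried).
Community Y: N=60, proportions 0.066667, 0.133333, 0.033333, 0.766667, giving 1−D = 0.388889.
Difference = |0.762756 − 0.388889| = 0.373867, i.e. 0.3739 to 4 decimal places.

0.3739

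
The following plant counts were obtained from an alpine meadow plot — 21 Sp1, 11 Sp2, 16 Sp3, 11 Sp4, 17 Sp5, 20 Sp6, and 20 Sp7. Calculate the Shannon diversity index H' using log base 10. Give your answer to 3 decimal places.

0.833

Total N = 21+11+16+11+17+20+20 = 116, so the proportions are 0.18103, 0.09483, 0.13793, 0.09483, 0.14655, 0.17241, 0.17241 (working shown to 5 dp, full precision carried).
Each pᵢ log₁₀ pᵢ term: 0.18103×(-0.74224)=-0.13437, 0.09483×(-1.02307)=-0.09701, 0.13793×(-0.86034)=-0.11867, 0.09483×(-1.02307)=-0.09701, 0.14655×(-0.83401)=-0.12223, 0.17241×(-0.76343)=-0.13163, 0.17241×(-0.76343)=-0.13163.
Sum = -0.83254, so H' = 0.833.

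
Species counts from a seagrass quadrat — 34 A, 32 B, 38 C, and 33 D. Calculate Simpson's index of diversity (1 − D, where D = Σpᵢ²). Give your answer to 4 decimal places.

Total N = 34+32+38+33 = 137, so the proportions are 0.248175, 0.233577, 0.277372, 0.240876 (working shown to 6 dp, full precision carried).
D = 0.248175² + 0.233577² + 0.277372² + 0.240876² = 0.061591 + 0.054558 + 0.076935 + 0.058021 = 0.251106.
So 1 − D = 0.748894, i.e. 0.7489 to 4 decimal places.

0.7489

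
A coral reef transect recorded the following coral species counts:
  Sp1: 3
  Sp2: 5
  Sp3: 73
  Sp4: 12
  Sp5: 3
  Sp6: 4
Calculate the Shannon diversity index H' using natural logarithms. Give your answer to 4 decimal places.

0.9731

Total N = 3+5+73+12+3+4 = 100, so the proportions are 0.03, 0.05, 0.73, 0.12, 0.03, 0.04 (working shown to 6 dp, full precision carried).
Each pᵢ ln pᵢ term: 0.03×(-3.506558)=-0.105197, 0.05×(-2.995732)=-0.149787, 0.73×(-0.314711)=-0.229739, 0.12×(-2.120264)=-0.254432, 0.03×(-3.506558)=-0.105197, 0.04×(-3.218876)=-0.128755.
Sum = -0.973106, so H' = 0.9731.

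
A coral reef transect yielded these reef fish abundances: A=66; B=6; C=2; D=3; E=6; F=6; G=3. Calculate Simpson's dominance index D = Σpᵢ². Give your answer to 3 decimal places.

0.530

Total N = 66+6+2+3+6+6+3 = 92, so the proportions are 0.71739, 0.06522, 0.02174, 0.03261, 0.06522, 0.06522, 0.03261 (working shown to 5 dp, full precision carried).
D = 0.71739² + 0.06522² + 0.02174² + 0.03261² + 0.06522² + 0.06522² + 0.03261² = 0.51465 + 0.00425 + 0.00047 + 0.00106 + 0.00425 + 0.00425 + 0.00106 = 0.53001.
To 3 decimal places, D = 0.530.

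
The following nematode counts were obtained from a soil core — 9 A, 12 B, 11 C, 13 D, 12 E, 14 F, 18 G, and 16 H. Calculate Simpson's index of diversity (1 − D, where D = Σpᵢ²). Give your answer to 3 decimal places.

0.870

Total N = 9+12+11+13+12+14+18+16 = 105, so the proportions are 0.08571, 0.11429, 0.10476, 0.12381, 0.11429, 0.13333, 0.17143, 0.15238 (working shown to 5 dp, full precision carried).
D = 0.08571² + 0.11429² + 0.10476² + 0.12381² + 0.11429² + 0.13333² + 0.17143² + 0.15238² = 0.00735 + 0.01306 + 0.01098 + 0.01533 + 0.01306 + 0.01778 + 0.02939 + 0.02322 = 0.13016.
So 1 − D = 0.86984, i.e. 0.870 to 3 decimal places.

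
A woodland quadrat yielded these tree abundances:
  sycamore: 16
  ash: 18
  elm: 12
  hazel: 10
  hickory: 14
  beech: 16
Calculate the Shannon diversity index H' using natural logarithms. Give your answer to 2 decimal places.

Total N = 16+18+12+10+14+16 = 86, so the proportions are 0.186, 0.2093, 0.1395, 0.1163, 0.1628, 0.186 (working shown to 4 dp, full precision carried).
Each pᵢ ln pᵢ term: 0.186×(-1.6818)=-0.3129, 0.2093×(-1.5640)=-0.3273, 0.1395×(-1.9694)=-0.2748, 0.1163×(-2.1518)=-0.2502, 0.1628×(-1.8153)=-0.2955, 0.186×(-1.6818)=-0.3129.
Sum = -1.7736, so H' = 1.77.

1.77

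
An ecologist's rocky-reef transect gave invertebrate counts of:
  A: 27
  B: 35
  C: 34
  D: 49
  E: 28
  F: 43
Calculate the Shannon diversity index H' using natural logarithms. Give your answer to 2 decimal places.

Total N = 27+35+34+49+28+43 = 216, so the proportions are 0.125, 0.162, 0.1574, 0.2269, 0.1296, 0.1991 (working shown to 4 dp, full precision carried).
Each pᵢ ln pᵢ term: 0.125×(-2.0794)=-0.2599, 0.162×(-1.8199)=-0.2949, 0.1574×(-1.8489)=-0.2910, 0.2269×(-1.4835)=-0.3365, 0.1296×(-2.0431)=-0.2648, 0.1991×(-1.6141)=-0.3213.
Sum = -1.7685, so H' = 1.77.

1.77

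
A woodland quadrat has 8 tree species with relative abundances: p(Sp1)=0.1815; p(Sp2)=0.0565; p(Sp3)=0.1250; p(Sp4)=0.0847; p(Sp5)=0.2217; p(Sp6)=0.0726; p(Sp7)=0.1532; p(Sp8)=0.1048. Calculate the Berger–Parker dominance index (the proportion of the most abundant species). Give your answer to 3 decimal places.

0.222

The largest proportion is 0.2217, i.e. d = 0.222 to 3 decimal places.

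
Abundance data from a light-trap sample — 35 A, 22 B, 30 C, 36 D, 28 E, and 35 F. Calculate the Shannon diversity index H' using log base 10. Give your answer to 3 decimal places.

0.772

Total N = 35+22+30+36+28+35 = 186, so the proportions are 0.18817, 0.11828, 0.16129, 0.19355, 0.15054, 0.18817 (working shown to 5 dp, full precision carried).
Each pᵢ log₁₀ pᵢ term: 0.18817×(-0.72544)=-0.13651, 0.11828×(-0.92709)=-0.10966, 0.16129×(-0.79239)=-0.12781, 0.19355×(-0.71321)=-0.13804, 0.15054×(-0.82235)=-0.12380, 0.18817×(-0.72544)=-0.13651.
Sum = -0.77231, so H' = 0.772.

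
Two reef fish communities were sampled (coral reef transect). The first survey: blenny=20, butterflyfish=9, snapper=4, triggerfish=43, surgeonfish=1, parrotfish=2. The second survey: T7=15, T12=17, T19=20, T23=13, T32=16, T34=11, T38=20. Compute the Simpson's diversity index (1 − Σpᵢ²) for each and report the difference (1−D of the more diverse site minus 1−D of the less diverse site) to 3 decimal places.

0.228

The first survey: N=79, proportions 0.25316, 0.11392, 0.05063, 0.5443, 0.01266, 0.02532, giving 1−D = 0.62330 (working shown to 5 dp, full precision carried).
The second survey: N=112, proportions 0.13393, 0.15179, 0.17857, 0.11607, 0.14286, 0.09821, 0.17857, giving 1−D = 0.85172.
Difference = |0.62330 − 0.85172| = 0.22842, i.e. 0.228 to 3 decimal places.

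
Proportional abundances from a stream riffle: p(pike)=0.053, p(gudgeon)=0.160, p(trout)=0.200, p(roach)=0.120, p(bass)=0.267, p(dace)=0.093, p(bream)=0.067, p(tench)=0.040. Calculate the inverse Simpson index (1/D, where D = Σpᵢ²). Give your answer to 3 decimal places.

D = 0.053² + 0.16² + 0.2² + 0.12² + 0.267² + 0.093² + 0.067² + 0.04² = 0.0028090 + 0.0256000 + 0.0400000 + 0.0144000 + 0.0712890 + 0.0086490 + 0.0044890 + 0.0016000 = 0.1688360 (working shown to 7 dp, full precision carried).
So 1/D = 5.92291, i.e. 5.923 to 3 decimal places.

5.923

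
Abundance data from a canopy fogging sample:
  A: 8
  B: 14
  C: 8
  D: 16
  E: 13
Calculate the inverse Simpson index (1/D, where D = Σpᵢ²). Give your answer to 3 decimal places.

4.648

Total N = 8+14+8+16+13 = 59, so the proportions are 0.1355932, 0.2372881, 0.1355932, 0.2711864, 0.220339 (working shown to 7 dp, full precision carried).
D = 0.1355932² + 0.2372881² + 0.1355932² + 0.2711864² + 0.220339² = 0.0183855 + 0.0563057 + 0.0183855 + 0.0735421 + 0.0485493 = 0.2151681.
So 1/D = 4.64753, i.e. 4.648 to 3 decimal places.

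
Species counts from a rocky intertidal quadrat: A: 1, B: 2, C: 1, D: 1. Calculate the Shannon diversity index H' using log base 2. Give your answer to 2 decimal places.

Total N = 1+2+1+1 = 5, so the proportions are 0.2, 0.4, 0.2, 0.2 (working shown to 4 dp, full precision carried).
Each pᵢ log₂ pᵢ term: 0.2×(-2.3219)=-0.4644, 0.4×(-1.3219)=-0.5288, 0.2×(-2.3219)=-0.4644, 0.2×(-2.3219)=-0.4644.
Sum = -1.9219, so H' = 1.92.

1.92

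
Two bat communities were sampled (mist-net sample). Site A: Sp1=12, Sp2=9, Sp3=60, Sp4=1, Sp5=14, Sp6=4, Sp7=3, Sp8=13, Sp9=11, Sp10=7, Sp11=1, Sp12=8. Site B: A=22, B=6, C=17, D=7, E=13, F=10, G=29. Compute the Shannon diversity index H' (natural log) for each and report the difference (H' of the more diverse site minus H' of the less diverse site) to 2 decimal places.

Site A: N=143, proportions 0.0839, 0.0629, 0.4196, 0.007, 0.0979, 0.028, 0.021, 0.0909, 0.0769, 0.049, 0.007, 0.0559, giving H' = 1.9487 (working shown to 4 dp, full precision carried).
Site B: N=104, proportions 0.2115, 0.0577, 0.1635, 0.0673, 0.125, 0.0962, 0.2788, giving H' = 1.8121.
Difference = |1.9487 − 1.8121| = 0.1366, i.e. 0.14 to 2 decimal places.

0.14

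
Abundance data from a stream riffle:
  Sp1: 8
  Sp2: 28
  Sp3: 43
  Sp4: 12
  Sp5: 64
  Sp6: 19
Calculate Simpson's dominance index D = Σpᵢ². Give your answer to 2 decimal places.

0.24

Total N = 8+28+43+12+64+19 = 174, so the proportions are 0.046, 0.1609, 0.2471, 0.069, 0.3678, 0.1092 (working shown to 4 dp, full precision carried).
D = 0.046² + 0.1609² + 0.2471² + 0.069² + 0.3678² + 0.1092² = 0.0021 + 0.0259 + 0.0611 + 0.0048 + 0.1353 + 0.0119 = 0.2410.
To 2 decimal places, D = 0.24.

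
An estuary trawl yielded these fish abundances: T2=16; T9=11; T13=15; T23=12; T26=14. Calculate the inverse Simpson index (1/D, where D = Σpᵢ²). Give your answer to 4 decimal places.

Total N = 16+11+15+12+14 = 68, so the proportions are 0.23529412, 0.16176471, 0.22058824, 0.17647059, 0.20588235 (working shown to 8 dp, full precision carried).
D = 0.23529412² + 0.16176471² + 0.22058824² + 0.17647059² + 0.20588235² = 0.05536332 + 0.02616782 + 0.04865917 + 0.03114187 + 0.04238754 = 0.20371972.
So 1/D = 4.908705, i.e. 4.9087 to 4 decimal places.

4.9087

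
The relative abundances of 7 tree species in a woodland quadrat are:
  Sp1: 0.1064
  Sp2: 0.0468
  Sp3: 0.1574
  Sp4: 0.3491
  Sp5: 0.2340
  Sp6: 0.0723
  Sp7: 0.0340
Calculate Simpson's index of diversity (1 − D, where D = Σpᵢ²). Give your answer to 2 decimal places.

D = 0.1064² + 0.0468² + 0.1574² + 0.3491² + 0.234² + 0.0723² + 0.034² = 0.0113 + 0.0022 + 0.0248 + 0.1219 + 0.0548 + 0.0052 + 0.0012 = 0.2213 (working shown to 4 dp, full precision carried).
So 1 − D = 0.7787, i.e. 0.78 to 2 decimal places.

0.78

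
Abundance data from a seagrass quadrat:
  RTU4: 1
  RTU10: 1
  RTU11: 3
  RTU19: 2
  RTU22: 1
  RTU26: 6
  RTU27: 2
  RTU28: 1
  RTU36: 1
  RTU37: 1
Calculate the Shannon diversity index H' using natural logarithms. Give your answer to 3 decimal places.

Total N = 1+1+3+2+1+6+2+1+1+1 = 19, so the proportions are 0.05263, 0.05263, 0.15789, 0.10526, 0.05263, 0.31579, 0.10526, 0.05263, 0.05263, 0.05263 (working shown to 5 dp, full precision carried).
Each pᵢ ln pᵢ term: 0.05263×(-2.94444)=-0.15497, 0.05263×(-2.94444)=-0.15497, 0.15789×(-1.84583)=-0.29145, 0.10526×(-2.25129)=-0.23698, 0.05263×(-2.94444)=-0.15497, 0.31579×(-1.15268)=-0.36400, 0.10526×(-2.25129)=-0.23698, 0.05263×(-2.94444)=-0.15497, 0.05263×(-2.94444)=-0.15497, 0.05263×(-2.94444)=-0.15497.
Sum = -2.05923, so H' = 2.059.

2.059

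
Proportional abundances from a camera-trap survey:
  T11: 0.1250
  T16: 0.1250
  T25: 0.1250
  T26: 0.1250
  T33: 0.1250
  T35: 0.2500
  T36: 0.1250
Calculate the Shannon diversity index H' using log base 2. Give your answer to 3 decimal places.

Each pᵢ log₂ pᵢ term (working shown to 5 dp, full precision carried): 0.125×(-3.00000)=-0.37500, 0.125×(-3.00000)=-0.37500, 0.125×(-3.00000)=-0.37500, 0.125×(-3.00000)=-0.37500, 0.125×(-3.00000)=-0.37500, 0.25×(-2.00000)=-0.50000, 0.125×(-3.00000)=-0.37500.
Sum = -2.75000, so H' = 2.750.

2.750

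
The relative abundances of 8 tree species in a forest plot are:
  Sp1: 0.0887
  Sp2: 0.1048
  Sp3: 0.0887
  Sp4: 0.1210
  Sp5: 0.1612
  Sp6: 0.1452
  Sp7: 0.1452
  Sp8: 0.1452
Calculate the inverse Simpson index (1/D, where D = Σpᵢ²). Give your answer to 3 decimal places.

D = 0.0887² + 0.1048² + 0.0887² + 0.121² + 0.1612² + 0.1452² + 0.1452² + 0.1452² = 0.0078677 + 0.0109830 + 0.0078677 + 0.0146410 + 0.0259854 + 0.0210830 + 0.0210830 + 0.0210830 = 0.1305940 (working shown to 7 dp, full precision carried).
So 1/D = 7.65732, i.e. 7.657 to 3 decimal places.

7.657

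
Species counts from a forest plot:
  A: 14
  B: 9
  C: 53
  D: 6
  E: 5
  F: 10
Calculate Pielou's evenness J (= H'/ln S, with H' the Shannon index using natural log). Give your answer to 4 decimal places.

Total N = 14+9+53+6+5+10 = 97, so the proportions are 0.14433, 0.092784, 0.546392, 0.061856, 0.051546, 0.103093 (working shown to 6 dp, full precision carried).
H' = −Σ pᵢ ln pᵢ = −((-0.279373) + (-0.220592) + (-0.330250) + (-0.172141) + (-0.152849) + (-0.234240)) = 1.389444.
With S = 6 species, ln S = 1.791759, so J = 1.389444/1.791759 = 0.775463, i.e. 0.7755 to 4 decimal places.

0.7755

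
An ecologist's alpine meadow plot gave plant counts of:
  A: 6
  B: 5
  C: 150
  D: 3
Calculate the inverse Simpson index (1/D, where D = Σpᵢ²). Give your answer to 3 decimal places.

Total N = 6+5+150+3 = 164, so the proportions are 0.036585, 0.030488, 0.914634, 0.018293 (working shown to 6 dp, full precision carried).
D = 0.036585² + 0.030488² + 0.914634² + 0.018293² = 0.001338 + 0.000930 + 0.836556 + 0.000335 = 0.839158.
So 1/D = 1.19167, i.e. 1.192 to 3 decimal places.

1.192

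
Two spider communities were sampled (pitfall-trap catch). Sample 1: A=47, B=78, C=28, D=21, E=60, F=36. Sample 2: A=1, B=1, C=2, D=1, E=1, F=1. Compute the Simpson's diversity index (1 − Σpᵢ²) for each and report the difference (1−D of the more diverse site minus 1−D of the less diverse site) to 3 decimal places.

Sample 1: N=270, proportions 0.17407, 0.28889, 0.1037, 0.07778, 0.22222, 0.13333, giving 1−D = 0.80228 (working shown to 5 dp, full precision carried).
Sample 2: N=7, proportions 0.14286, 0.14286, 0.28571, 0.14286, 0.14286, 0.14286, giving 1−D = 0.81633.
Difference = |0.80228 − 0.81633| = 0.01405, i.e. 0.014 to 3 decimal places.

0.014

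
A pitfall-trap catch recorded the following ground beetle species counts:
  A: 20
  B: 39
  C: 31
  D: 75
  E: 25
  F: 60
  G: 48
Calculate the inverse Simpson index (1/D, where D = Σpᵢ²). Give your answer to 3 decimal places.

Total N = 20+39+31+75+25+60+48 = 298, so the proportions are 0.0671141, 0.1308725, 0.1040268, 0.2516779, 0.0838926, 0.2013423, 0.1610738 (working shown to 7 dp, full precision carried).
D = 0.0671141² + 0.1308725² + 0.1040268² + 0.2516779² + 0.0838926² + 0.2013423² + 0.1610738² = 0.0045043 + 0.0171276 + 0.0108216 + 0.0633417 + 0.0070380 + 0.0405387 + 0.0259448 = 0.1693167.
So 1/D = 5.90609, i.e. 5.906 to 3 decimal places.

5.906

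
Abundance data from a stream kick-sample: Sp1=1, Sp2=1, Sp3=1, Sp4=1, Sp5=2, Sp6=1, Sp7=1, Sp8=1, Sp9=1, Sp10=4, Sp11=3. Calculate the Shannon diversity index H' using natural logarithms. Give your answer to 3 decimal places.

Total N = 1+1+1+1+2+1+1+1+1+4+3 = 17, so the proportions are 0.05882, 0.05882, 0.05882, 0.05882, 0.11765, 0.05882, 0.05882, 0.05882, 0.05882, 0.23529, 0.17647 (working shown to 5 dp, full precision carried).
Each pᵢ ln pᵢ term: 0.05882×(-2.83321)=-0.16666, 0.05882×(-2.83321)=-0.16666, 0.05882×(-2.83321)=-0.16666, 0.05882×(-2.83321)=-0.16666, 0.11765×(-2.14007)=-0.25177, 0.05882×(-2.83321)=-0.16666, 0.05882×(-2.83321)=-0.16666, 0.05882×(-2.83321)=-0.16666, 0.05882×(-2.83321)=-0.16666, 0.23529×(-1.44692)=-0.34045, 0.17647×(-1.73460)=-0.30611.
Sum = -2.23161, so H' = 2.232.

2.232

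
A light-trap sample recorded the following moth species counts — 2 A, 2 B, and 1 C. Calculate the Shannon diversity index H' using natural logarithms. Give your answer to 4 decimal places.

1.0549

Total N = 2+2+1 = 5, so the proportions are 0.4, 0.4, 0.2 (working shown to 6 dp, full precision carried).
Each pᵢ ln pᵢ term: 0.4×(-0.916291)=-0.366516, 0.4×(-0.916291)=-0.366516, 0.2×(-1.609438)=-0.321888.
Sum = -1.054920, so H' = 1.0549.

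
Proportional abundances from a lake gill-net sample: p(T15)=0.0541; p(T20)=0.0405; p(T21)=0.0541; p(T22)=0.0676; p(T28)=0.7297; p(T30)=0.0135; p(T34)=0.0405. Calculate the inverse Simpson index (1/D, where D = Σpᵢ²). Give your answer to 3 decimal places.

D = 0.0541² + 0.0405² + 0.0541² + 0.0676² + 0.7297² + 0.0135² + 0.0405² = 0.002927 + 0.001640 + 0.002927 + 0.004570 + 0.532462 + 0.000182 + 0.001640 = 0.546348 (working shown to 6 dp, full precision carried).
So 1/D = 1.83033, i.e. 1.830 to 3 decimal places.

1.830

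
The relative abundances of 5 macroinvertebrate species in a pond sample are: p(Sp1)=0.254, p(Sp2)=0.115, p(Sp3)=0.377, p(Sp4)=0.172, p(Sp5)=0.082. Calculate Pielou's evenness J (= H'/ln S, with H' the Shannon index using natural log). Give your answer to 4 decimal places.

0.9149

H' = −Σ pᵢ ln pᵢ = −((-0.348087) + (-0.248725) + (-0.367767) + (-0.302765) + (-0.205085)) = 1.472429 (working shown to 6 dp, full precision carried).
With S = 5 species, ln S = 1.609438, so J = 1.472429/1.609438 = 0.914871, i.e. 0.9149 to 4 decimal places.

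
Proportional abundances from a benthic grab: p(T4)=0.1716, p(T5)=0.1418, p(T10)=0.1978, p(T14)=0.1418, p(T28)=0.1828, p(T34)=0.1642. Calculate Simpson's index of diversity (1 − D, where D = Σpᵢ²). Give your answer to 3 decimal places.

D = 0.1716² + 0.1418² + 0.1978² + 0.1418² + 0.1828² + 0.1642² = 0.02945 + 0.02011 + 0.03912 + 0.02011 + 0.03342 + 0.02696 = 0.16916 (working shown to 5 dp, full precision carried).
So 1 − D = 0.83084, i.e. 0.831 to 3 decimal places.

0.831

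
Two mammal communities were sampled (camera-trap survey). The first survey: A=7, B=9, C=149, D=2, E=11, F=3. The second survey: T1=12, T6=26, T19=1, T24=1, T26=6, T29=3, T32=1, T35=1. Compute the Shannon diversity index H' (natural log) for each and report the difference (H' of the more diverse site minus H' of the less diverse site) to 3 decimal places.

The first survey: N=181, proportions 0.03867, 0.04972, 0.8232, 0.01105, 0.06077, 0.01657, giving H' = 0.72312 (working shown to 5 dp, full precision carried).
The second survey: N=51, proportions 0.23529, 0.5098, 0.01961, 0.01961, 0.11765, 0.05882, 0.01961, 0.01961, giving H' = 1.41073.
Difference = |0.72312 − 1.41073| = 0.68761, i.e. 0.688 to 3 decimal places.

0.688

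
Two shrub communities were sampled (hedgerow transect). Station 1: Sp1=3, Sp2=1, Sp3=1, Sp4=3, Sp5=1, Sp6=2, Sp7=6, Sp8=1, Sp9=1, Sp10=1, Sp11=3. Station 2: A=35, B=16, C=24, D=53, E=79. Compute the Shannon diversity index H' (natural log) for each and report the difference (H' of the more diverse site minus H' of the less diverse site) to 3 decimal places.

0.713

Station 1: N=23, proportions 0.13043, 0.04348, 0.04348, 0.13043, 0.04348, 0.08696, 0.26087, 0.04348, 0.04348, 0.04348, 0.13043, giving H' = 2.17791 (working shown to 5 dp, full precision carried).
Station 2: N=207, proportions 0.16908, 0.07729, 0.11594, 0.25604, 0.38164, giving H' = 1.46468.
Difference = |2.17791 − 1.46468| = 0.71323, i.e. 0.713 to 3 decimal places.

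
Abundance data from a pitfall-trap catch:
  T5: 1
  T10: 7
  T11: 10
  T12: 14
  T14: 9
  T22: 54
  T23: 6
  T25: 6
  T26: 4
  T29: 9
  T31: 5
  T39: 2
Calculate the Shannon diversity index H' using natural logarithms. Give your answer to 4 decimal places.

Total N = 1+7+10+14+9+54+6+6+4+9+5+2 = 127, so the proportions are 0.007874, 0.055118, 0.07874, 0.110236, 0.070866, 0.425197, 0.047244, 0.047244, 0.031496, 0.070866, 0.03937, 0.015748 (working shown to 6 dp, full precision carried).
Each pᵢ ln pᵢ term: 0.007874×(-4.844187)=-0.038143, 0.055118×(-2.898277)=-0.159748, 0.07874×(-2.541602)=-0.200126, 0.110236×(-2.205130)=-0.243085, 0.070866×(-2.646963)=-0.187580, 0.425197×(-0.855203)=-0.363630, 0.047244×(-3.052428)=-0.144209, 0.047244×(-3.052428)=-0.144209, 0.031496×(-3.457893)=-0.108910, 0.070866×(-2.646963)=-0.187580, 0.03937×(-3.234749)=-0.127352, 0.015748×(-4.151040)=-0.065371.
Sum = -1.969943, so H' = 1.9699.

1.9699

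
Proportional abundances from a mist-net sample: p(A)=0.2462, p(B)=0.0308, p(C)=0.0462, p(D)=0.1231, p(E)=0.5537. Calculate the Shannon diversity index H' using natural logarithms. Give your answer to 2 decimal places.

1.18

Each pᵢ ln pᵢ term (working shown to 4 dp, full precision carried): 0.2462×(-1.4016)=-0.3451, 0.0308×(-3.4802)=-0.1072, 0.0462×(-3.0748)=-0.1421, 0.1231×(-2.0948)=-0.2579, 0.5537×(-0.5911)=-0.3273.
Sum = -1.1795, so H' = 1.18.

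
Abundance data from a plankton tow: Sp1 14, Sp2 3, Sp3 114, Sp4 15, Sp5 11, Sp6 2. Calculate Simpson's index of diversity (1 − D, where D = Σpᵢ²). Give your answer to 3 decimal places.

0.464

Total N = 14+3+114+15+11+2 = 159, so the proportions are 0.08805, 0.01887, 0.71698, 0.09434, 0.06918, 0.01258 (working shown to 5 dp, full precision carried).
D = 0.08805² + 0.01887² + 0.71698² + 0.09434² + 0.06918² + 0.01258² = 0.00775 + 0.00036 + 0.51406 + 0.00890 + 0.00479 + 0.00016 = 0.53602.
So 1 − D = 0.46398, i.e. 0.464 to 3 decimal places.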